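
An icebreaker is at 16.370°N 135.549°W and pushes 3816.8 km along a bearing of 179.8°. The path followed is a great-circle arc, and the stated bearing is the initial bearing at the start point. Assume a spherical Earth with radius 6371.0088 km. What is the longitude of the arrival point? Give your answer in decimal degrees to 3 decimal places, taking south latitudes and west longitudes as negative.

longitude -135.430°

δ = 3816.8/6371.0088 = 0.599089 rad (34.3253°).
Start latitude φ₁ = 0.285710 rad; initial bearing θ = 3.138102 rad.
sin φ₂ = sin φ₁ cos δ + cos φ₁ sin δ cos θ = (0.281839)(0.825850) + (0.959462)(0.563890)(-0.999994) = -0.308271
φ₂ = asin(-0.308271) = -0.313375 rad = -17.955°.
For the longitude increment, Δλ = atan2( sin θ sin δ cos φ₁, cos δ − sin φ₁ sin φ₂ ) = atan2(0.001889, 0.912733) = 0.119°.
λ₂ = λ₁ + Δλ = -135.430°.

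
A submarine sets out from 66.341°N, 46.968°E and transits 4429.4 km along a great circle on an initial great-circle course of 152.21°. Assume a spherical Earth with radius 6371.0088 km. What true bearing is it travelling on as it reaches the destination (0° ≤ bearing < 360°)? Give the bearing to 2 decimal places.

Angular distance δ = d/R = 4429.4 / 6371.0088 = 0.695243 rad.
Converting: φ₁ = 1.157869 rad, θ = 2.656566 rad.
sin φ₂ = sin φ₁ cos δ + cos φ₁ sin δ cos θ = (0.915950)(0.767898) + (0.401292)(0.640572)(-0.884662) = 0.475948
φ₂ = asin(0.475948) = 0.496041 rad = 28.421°.
For the longitude increment, Δλ = atan2( sin θ sin δ cos φ₁, cos δ − sin φ₁ sin φ₂ ) = atan2(0.119848, 0.331954) = 19.852°.
λ₂ = 46.968° + 19.852° = 66.820°.
The forward bearing on arrival equals the back-azimuth from the destination plus 180°.
Back-azimuth from P₂ (28.42°, 66.82°) to P₁ (66.34°, 46.97°), with Δλ' = λ₁ − λ₂ = -19.85°: atan2( sin Δλ' cos φ₁ , cos φ₂ sin φ₁ − sin φ₂ cos φ₁ cos Δλ' ) = 347.72°.
Final bearing = (347.72° + 180°) mod 360° = 167.72°.

final bearing 167.72°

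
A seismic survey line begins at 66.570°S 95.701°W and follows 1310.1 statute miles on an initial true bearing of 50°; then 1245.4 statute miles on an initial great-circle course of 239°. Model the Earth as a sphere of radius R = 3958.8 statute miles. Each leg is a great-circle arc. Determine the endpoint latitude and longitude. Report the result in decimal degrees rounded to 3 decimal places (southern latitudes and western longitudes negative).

Apply the spherical direct solution leg by leg, carrying full precision between legs.
Leg 1: from (-66.570°, -95.701°), δ = 1310.1/3958.8 = 0.330934 rad, θ = 50° → φ = -51.694°, λ = -72.026°.
Leg 2: from (-51.694°, -72.026°), δ = 1245.4/3958.8 = 0.314590 rad, θ = 239° → φ = -57.670°, λ = -101.758°.

latitude -57.670°, longitude -101.758°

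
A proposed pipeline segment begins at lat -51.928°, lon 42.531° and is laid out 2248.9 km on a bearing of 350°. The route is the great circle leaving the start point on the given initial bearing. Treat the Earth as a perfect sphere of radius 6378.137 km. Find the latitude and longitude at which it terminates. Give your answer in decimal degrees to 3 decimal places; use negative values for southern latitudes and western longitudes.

Angular distance δ = d/R = 2248.9 / 6378.137 = 0.352595 rad.
Start latitude φ₁ = -0.906315 rad; initial bearing θ = 6.108652 rad.
Applying the spherical law of cosines for sides, sin φ₂ = sin φ₁ cos δ + cos φ₁ sin δ cos θ = -0.529090, so φ₂ = -31.944°.
Δλ = atan2( sin θ sin δ cos φ₁ , cos δ − sin φ₁ sin φ₂ ) = atan2(-0.036979, 0.521961) = -0.070727 rad = -4.052°.
λ₂ = λ₁ + Δλ = 38.479°.

latitude -31.944°, longitude 38.479°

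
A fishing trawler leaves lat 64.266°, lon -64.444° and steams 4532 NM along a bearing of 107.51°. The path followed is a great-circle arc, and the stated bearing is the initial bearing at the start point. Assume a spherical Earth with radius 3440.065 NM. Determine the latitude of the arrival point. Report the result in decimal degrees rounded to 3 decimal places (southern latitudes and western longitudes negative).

Central angle δ = d/R = 1.317417 rad.
With φ₁ = 64.266° = 1.121653 rad and θ = 107.51° = 1.876403 rad:
sin φ₂ = sin φ₁ cos δ + cos φ₁ sin δ cos θ = (0.900820)(0.250677) + (0.434194)(0.968071)(-0.300872) = 0.099349
φ₂ = asin(0.099349) = 0.099513 rad = 5.702°.
For the longitude increment, Δλ = atan2( sin θ sin δ cos φ₁, cos δ − sin φ₁ sin φ₂ ) = atan2(0.400854, 0.161181) = 68.095°.
λ₂ = λ₁ + Δλ = 3.651°.

latitude 5.702°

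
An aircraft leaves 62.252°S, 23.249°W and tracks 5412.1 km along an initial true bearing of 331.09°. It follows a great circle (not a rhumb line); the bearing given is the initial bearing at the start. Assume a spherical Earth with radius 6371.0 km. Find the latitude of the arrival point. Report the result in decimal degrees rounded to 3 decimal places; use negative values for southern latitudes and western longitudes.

δ = 5412.1/6371 = 0.849490 rad (48.6722°).
Start latitude φ₁ = -1.086502 rad; initial bearing θ = 5.778611 rad.
Destination latitude: φ₂ = arcsin( sin φ₁ cos δ + cos φ₁ sin δ cos θ ) = arcsin(-0.278370) = -16.163°.
Then Δλ = atan2(-0.169022, 0.414008) = -0.387605 rad, from sin θ sin δ cos φ₁ over cos δ − sin φ₁ sin φ₂.
λ₂ = λ₁ + Δλ = -45.457°.

latitude -16.163°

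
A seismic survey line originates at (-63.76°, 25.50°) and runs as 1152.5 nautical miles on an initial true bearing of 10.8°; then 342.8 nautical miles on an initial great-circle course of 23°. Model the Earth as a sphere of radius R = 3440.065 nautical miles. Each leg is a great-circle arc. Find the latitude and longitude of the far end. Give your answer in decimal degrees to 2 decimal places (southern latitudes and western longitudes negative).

latitude -39.48°, longitude 33.37°

Apply the spherical direct solution leg by leg, carrying full precision between legs.
Leg 1: from (-63.76°, 25.50°), δ = 1152.5/3440.065 = 0.335023 rad, θ = 10.8° → φ = -44.77°, λ = 30.48°.
Leg 2: from (-44.77°, 30.48°), δ = 342.8/3440.065 = 0.099649 rad, θ = 23° → φ = -39.48°, λ = 33.37°.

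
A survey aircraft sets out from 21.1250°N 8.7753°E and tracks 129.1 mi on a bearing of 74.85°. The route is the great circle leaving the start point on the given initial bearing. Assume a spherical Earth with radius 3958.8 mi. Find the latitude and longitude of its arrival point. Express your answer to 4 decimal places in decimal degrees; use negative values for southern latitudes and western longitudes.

latitude 21.6022°, longitude 10.7151°

δ = 129.1/3958.8 = 0.032611 rad (1.8685°).
Converting: φ₁ = 0.368701 rad, θ = 1.306379 rad.
sin φ₂ = sin φ₁ cos δ + cos φ₁ sin δ cos θ = (0.360404)(0.999468) + (0.932796)(0.032605)(0.261347) = 0.368161
φ₂ = asin(0.368161) = 0.377030 rad = 21.6022°.
Δλ = atan2( sin θ sin δ cos φ₁ , cos δ − sin φ₁ sin φ₂ ) = atan2(0.029357, 0.866782) = 0.033856 rad = 1.9398°.
Hence λ₂ = 8.7753° + 1.9398° = 10.7151°.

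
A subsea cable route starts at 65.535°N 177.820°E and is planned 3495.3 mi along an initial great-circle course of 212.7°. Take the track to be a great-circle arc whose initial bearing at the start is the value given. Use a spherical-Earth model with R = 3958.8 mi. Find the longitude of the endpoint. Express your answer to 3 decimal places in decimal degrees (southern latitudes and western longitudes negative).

The arc subtends δ = 3495.3/3958.8 = 0.882919 rad at the centre.
Converting: φ₁ = 1.143802 rad, θ = 3.712315 rad.
Destination latitude: φ₂ = arcsin( sin φ₁ cos δ + cos φ₁ sin δ cos θ ) = arcsin(0.308644) = 17.978°.
For the longitude increment, Δλ = atan2( sin θ sin δ cos φ₁, cos δ − sin φ₁ sin φ₂ ) = atan2(-0.172856, 0.353967) = -26.028°.
Hence λ₂ = 177.820° + -26.028° = 151.792°.

longitude 151.792°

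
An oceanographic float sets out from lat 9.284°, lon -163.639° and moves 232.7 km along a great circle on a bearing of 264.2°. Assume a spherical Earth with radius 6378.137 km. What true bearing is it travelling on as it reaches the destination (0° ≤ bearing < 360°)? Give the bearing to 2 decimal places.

final bearing 263.86°

Angular distance δ = d/R = 232.7 / 6378.137 = 0.036484 rad.
Start latitude φ₁ = 0.162036 rad; initial bearing θ = 4.611160 rad.
sin φ₂ = sin φ₁ cos δ + cos φ₁ sin δ cos θ = (0.161328)(0.999335) + (0.986901)(0.036476)(-0.101056) = 0.157583
φ₂ = asin(0.157583) = 0.158243 rad = 9.067°.
Δλ = atan2( sin θ sin δ cos φ₁ , cos δ − sin φ₁ sin φ₂ ) = atan2(-0.035814, 0.973912) = -0.036757 rad = -2.106°.
λ₂ = -163.639° + -2.106° = -165.745°.
The forward bearing on arrival equals the back-azimuth from the destination plus 180°.
Back-azimuth from P₂ (9.07°, -165.74°) to P₁ (9.28°, -163.64°), with Δλ' = λ₁ − λ₂ = 2.11°: atan2( sin Δλ' cos φ₁ , cos φ₂ sin φ₁ − sin φ₂ cos φ₁ cos Δλ' ) = 83.86°.
Final bearing = (83.86° + 180°) mod 360° = 263.86°.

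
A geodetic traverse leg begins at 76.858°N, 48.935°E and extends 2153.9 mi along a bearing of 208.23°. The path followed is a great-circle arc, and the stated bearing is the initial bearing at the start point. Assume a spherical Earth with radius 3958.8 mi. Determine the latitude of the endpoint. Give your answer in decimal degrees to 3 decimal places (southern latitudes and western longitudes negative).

latitude 46.845°

The arc subtends δ = 2153.9/3958.8 = 0.544079 rad at the centre.
Converting: φ₁ = 1.341425 rad, θ = 3.634299 rad.
Destination latitude: φ₂ = arcsin( sin φ₁ cos δ + cos φ₁ sin δ cos θ ) = arcsin(0.729503) = 46.845°.
Δλ = atan2( sin θ sin δ cos φ₁ , cos δ − sin φ₁ sin φ₂ ) = atan2(-0.055669, 0.145207) = -0.366096 rad = -20.976°.
λ₂ = 48.935° + -20.976° = 27.959°.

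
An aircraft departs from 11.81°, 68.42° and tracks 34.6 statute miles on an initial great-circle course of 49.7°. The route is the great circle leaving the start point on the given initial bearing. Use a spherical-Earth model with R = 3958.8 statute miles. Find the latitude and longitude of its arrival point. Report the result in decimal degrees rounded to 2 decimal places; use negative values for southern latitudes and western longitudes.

Angular distance δ = d/R = 34.6 / 3958.8 = 0.008740 rad.
With φ₁ = 11.81° = 0.206123 rad and θ = 49.7° = 0.867429 rad:
Destination latitude: φ₂ = arcsin( sin φ₁ cos δ + cos φ₁ sin δ cos θ ) = arcsin(0.210192) = 12.13°.
Δλ = atan2( sin θ sin δ cos φ₁ , cos δ − sin φ₁ sin φ₂ ) = atan2(0.006525, 0.956942) = 0.006818 rad = 0.39°.
λ₂ = 68.42° + 0.39° = 68.81°.

latitude 12.13°, longitude 68.81°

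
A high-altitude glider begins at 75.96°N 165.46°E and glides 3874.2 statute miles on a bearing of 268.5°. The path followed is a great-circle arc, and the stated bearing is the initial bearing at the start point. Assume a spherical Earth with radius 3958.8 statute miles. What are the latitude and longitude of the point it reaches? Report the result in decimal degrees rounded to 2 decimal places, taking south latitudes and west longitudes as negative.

latitude 32.43°, longitude 86.14°

Central angle δ = d/R = 0.978630 rad.
Converting: φ₁ = 1.325752 rad, θ = 4.686209 rad.
Destination latitude: φ₂ = arcsin( sin φ₁ cos δ + cos φ₁ sin δ cos θ ) = arcsin(0.536217) = 32.43°.
Then Δλ = atan2(-0.201224, 0.037962) = -1.384332 rad, from sin θ sin δ cos φ₁ over cos δ − sin φ₁ sin φ₂.
λ₂ = 165.46° + -79.32° = 86.14°.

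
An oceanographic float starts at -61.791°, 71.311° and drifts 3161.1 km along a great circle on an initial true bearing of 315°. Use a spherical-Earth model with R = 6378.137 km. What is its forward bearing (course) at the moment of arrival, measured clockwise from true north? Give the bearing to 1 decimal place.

final bearing 334.9°

Angular distance δ = d/R = 3161.1 / 6378.137 = 0.495615 rad.
Converting: φ₁ = -1.078456 rad, θ = 5.497787 rad.
Destination latitude: φ₂ = arcsin( sin φ₁ cos δ + cos φ₁ sin δ cos θ ) = arcsin(-0.616240) = -38.042°.
Δλ = atan2( sin θ sin δ cos φ₁ , cos δ − sin φ₁ sin φ₂ ) = atan2(-0.158956, 0.336627) = -0.441163 rad = -25.277°.
λ₂ = λ₁ + Δλ = 46.034°.
The forward bearing on arrival equals the back-azimuth from the destination plus 180°.
Back-azimuth from P₂ (-38.0°, 46.0°) to P₁ (-61.8°, 71.3°), with Δλ' = λ₁ − λ₂ = 25.3°: atan2( sin Δλ' cos φ₁ , cos φ₂ sin φ₁ − sin φ₂ cos φ₁ cos Δλ' ) = 154.9°.
Final bearing = (154.9° + 180°) mod 360° = 334.9°.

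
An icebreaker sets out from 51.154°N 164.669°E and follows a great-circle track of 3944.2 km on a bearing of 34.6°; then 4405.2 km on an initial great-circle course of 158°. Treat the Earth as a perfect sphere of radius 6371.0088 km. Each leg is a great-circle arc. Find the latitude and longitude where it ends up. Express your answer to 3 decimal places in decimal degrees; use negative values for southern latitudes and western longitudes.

Apply the spherical direct solution leg by leg, carrying full precision between legs.
Leg 1: from (51.154°, 164.669°), δ = 3944.2/6371.0088 = 0.619086 rad, θ = 34.6° → φ = 69.050°, λ = -128.174°.
Leg 2: from (69.050°, -128.174°), δ = 4405.2/6371.0088 = 0.691445 rad, θ = 158° → φ = 30.531°, λ = -112.074°.

latitude 30.531°, longitude -112.074°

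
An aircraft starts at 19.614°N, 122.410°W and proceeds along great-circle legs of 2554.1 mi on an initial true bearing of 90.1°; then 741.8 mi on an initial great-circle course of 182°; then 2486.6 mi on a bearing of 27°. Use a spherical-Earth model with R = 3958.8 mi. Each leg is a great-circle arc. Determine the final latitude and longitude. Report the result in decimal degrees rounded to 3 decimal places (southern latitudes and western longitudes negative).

Apply the spherical direct solution leg by leg, carrying full precision between legs.
Leg 1: from (19.614°, -122.410°), δ = 2554.1/3958.8 = 0.645170 rad, θ = 90.1° → φ = 15.499°, λ = -83.799°.
Leg 2: from (15.499°, -83.799°), δ = 741.8/3958.8 = 0.187380 rad, θ = 182° → φ = 4.769°, λ = -84.173°.
Leg 3: from (4.769°, -84.173°), δ = 2486.6/3958.8 = 0.628120 rad, θ = 27° → φ = 36.089°, λ = -64.897°.

latitude 36.089°, longitude -64.897°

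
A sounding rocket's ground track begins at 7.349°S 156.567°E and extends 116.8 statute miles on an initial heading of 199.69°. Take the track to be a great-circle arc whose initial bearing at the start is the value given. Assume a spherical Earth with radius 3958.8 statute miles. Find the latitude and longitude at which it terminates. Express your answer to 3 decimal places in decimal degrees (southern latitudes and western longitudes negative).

Angular distance δ = d/R = 116.8 / 3958.8 = 0.029504 rad.
With φ₁ = -7.349° = -0.128264 rad and θ = 199.69° = 3.485248 rad:
Applying the spherical law of cosines for sides, sin φ₂ = sin φ₁ cos δ + cos φ₁ sin δ cos θ = -0.155404, so φ₂ = -8.940°.
Δλ = atan2( sin θ sin δ cos φ₁ , cos δ − sin φ₁ sin φ₂ ) = atan2(-0.009858, 0.979687) = -0.010062 rad = -0.576°.
λ₂ = λ₁ + Δλ = 155.991°.

latitude -8.940°, longitude 155.991°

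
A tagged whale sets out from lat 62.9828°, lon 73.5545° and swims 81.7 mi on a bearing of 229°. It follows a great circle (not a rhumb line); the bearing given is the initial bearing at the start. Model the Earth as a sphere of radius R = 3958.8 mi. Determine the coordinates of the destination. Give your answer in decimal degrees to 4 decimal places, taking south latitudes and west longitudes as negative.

latitude 62.1938°, longitude 71.6412°

The arc subtends δ = 81.7/3958.8 = 0.020638 rad at the centre.
With φ₁ = 62.9828° = 1.099257 rad and θ = 229° = 3.996804 rad:
sin φ₂ = sin φ₁ cos δ + cos φ₁ sin δ cos θ = (0.890870)(0.999787) + (0.454258)(0.020636)(-0.656059) = 0.884531
φ₂ = asin(0.884531) = 1.085487 rad = 62.1938°.
Then Δλ = atan2(-0.007075, 0.211785) = -0.033393 rad, from sin θ sin δ cos φ₁ over cos δ − sin φ₁ sin φ₂.
λ₂ = λ₁ + Δλ = 71.6412°.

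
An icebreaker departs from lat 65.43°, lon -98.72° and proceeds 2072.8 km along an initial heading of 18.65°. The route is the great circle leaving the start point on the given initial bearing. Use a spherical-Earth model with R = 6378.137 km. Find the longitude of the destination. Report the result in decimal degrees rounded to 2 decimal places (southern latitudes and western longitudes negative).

The arc subtends δ = 2072.8/6378.137 = 0.324985 rad at the centre.
With φ₁ = 65.43° = 1.141969 rad and θ = 18.65° = 0.325504 rad:
Applying the spherical law of cosines for sides, sin φ₂ = sin φ₁ cos δ + cos φ₁ sin δ cos θ = 0.987642, so φ₂ = 80.98°.
Δλ = atan2( sin θ sin δ cos φ₁ , cos δ − sin φ₁ sin φ₂ ) = atan2(0.042456, 0.049441) = 0.709539 rad = 40.65°.
Hence λ₂ = -98.72° + 40.65° = -58.07°.

longitude -58.07°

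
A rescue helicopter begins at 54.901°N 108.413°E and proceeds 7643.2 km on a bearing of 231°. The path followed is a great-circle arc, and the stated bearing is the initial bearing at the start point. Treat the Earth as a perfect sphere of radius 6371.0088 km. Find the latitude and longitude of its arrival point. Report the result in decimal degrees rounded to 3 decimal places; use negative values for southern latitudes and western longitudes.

latitude -2.322°, longitude 61.958°

The arc subtends δ = 7643.2/6371.0088 = 1.199684 rad at the centre.
Converting: φ₁ = 0.958203 rad, θ = 4.031711 rad.
sin φ₂ = sin φ₁ cos δ + cos φ₁ sin δ cos θ = (0.818160)(0.362652) + (0.574991)(0.931925)(-0.629320) = -0.040513
φ₂ = asin(-0.040513) = -0.040524 rad = -2.322°.
Δλ = atan2( sin θ sin δ cos φ₁ , cos δ − sin φ₁ sin φ₂ ) = atan2(-0.416432, 0.395798) = -0.810797 rad = -46.455°.
λ₂ = 108.413° + -46.455° = 61.958°.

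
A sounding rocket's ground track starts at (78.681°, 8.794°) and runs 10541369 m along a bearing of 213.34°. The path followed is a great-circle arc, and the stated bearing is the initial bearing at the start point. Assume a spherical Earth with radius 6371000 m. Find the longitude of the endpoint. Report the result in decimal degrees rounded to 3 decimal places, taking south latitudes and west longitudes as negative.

longitude -25.606°

Central angle δ = d/R = 1.654586 rad.
Converting: φ₁ = 1.373243 rad, θ = 3.723485 rad.
sin φ₂ = sin φ₁ cos δ + cos φ₁ sin δ cos θ = (0.980550)(-0.083692) + (0.196271)(0.996492)(-0.835424) = -0.245459
φ₂ = asin(-0.245459) = -0.247993 rad = -14.209°.
Then Δλ = atan2(-0.107493, 0.156992) = -0.600387 rad, from sin θ sin δ cos φ₁ over cos δ − sin φ₁ sin φ₂.
λ₂ = λ₁ + Δλ = -25.606°.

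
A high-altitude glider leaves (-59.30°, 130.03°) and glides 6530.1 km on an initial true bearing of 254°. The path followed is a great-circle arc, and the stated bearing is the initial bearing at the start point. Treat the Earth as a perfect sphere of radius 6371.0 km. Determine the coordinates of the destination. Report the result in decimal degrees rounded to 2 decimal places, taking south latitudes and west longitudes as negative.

latitude -34.52°, longitude 44.38°

Central angle δ = d/R = 1.024973 rad.
With φ₁ = -59.30° = -1.034980 rad and θ = 254° = 4.433136 rad:
sin φ₂ = sin φ₁ cos δ + cos φ₁ sin δ cos θ = (-0.859852)(0.519122) + (0.510543)(0.854700)(-0.275637) = -0.566646
φ₂ = asin(-0.566646) = -0.602429 rad = -34.52°.
Δλ = atan2( sin θ sin δ cos φ₁ , cos δ − sin φ₁ sin φ₂ ) = atan2(-0.419457, 0.031891) = -1.494914 rad = -85.65°.
λ₂ = λ₁ + Δλ = 44.38°.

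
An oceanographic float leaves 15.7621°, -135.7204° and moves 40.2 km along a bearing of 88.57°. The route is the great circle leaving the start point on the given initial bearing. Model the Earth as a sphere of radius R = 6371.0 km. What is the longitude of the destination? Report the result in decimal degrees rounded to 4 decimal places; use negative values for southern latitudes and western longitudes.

Angular distance δ = d/R = 40.2 / 6371 = 0.006310 rad.
With φ₁ = 15.7621° = 0.275101 rad and θ = 88.57° = 1.545838 rad:
Applying the spherical law of cosines for sides, sin φ₂ = sin φ₁ cos δ + cos φ₁ sin δ cos θ = 0.271790, so φ₂ = 15.7708°.
For the longitude increment, Δλ = atan2( sin θ sin δ cos φ₁, cos δ − sin φ₁ sin φ₂ ) = atan2(0.006071, 0.926150) = 0.3756°.
λ₂ = -135.7204° + 0.3756° = -135.3448°.

longitude -135.3448°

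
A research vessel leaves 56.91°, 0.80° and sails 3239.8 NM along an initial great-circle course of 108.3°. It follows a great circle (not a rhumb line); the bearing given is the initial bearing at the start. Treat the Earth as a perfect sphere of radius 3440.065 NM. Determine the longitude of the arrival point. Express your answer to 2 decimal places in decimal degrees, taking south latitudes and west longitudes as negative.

Central angle δ = d/R = 0.941785 rad.
With φ₁ = 56.91° = 0.993267 rad and θ = 108.3° = 1.890192 rad:
Applying the spherical law of cosines for sides, sin φ₂ = sin φ₁ cos δ + cos φ₁ sin δ cos θ = 0.354308, so φ₂ = 20.75°.
Δλ = atan2( sin θ sin δ cos φ₁ , cos δ − sin φ₁ sin φ₂ ) = atan2(0.419138, 0.291502) = 0.963111 rad = 55.18°.
Hence λ₂ = 0.80° + 55.18° = 55.98°.

longitude 55.98°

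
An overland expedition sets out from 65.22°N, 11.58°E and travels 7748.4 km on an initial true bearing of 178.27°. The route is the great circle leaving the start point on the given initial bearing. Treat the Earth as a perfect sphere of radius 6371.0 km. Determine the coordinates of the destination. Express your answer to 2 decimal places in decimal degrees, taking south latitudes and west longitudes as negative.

latitude -4.45°, longitude 13.21°

Angular distance δ = d/R = 7748.4 / 6371 = 1.216198 rad.
Converting: φ₁ = 1.138304 rad, θ = 3.111398 rad.
Destination latitude: φ₂ = arcsin( sin φ₁ cos δ + cos φ₁ sin δ cos θ ) = arcsin(-0.077637) = -4.45°.
Δλ = atan2( sin θ sin δ cos φ₁ , cos δ − sin φ₁ sin φ₂ ) = atan2(0.011866, 0.417702) = 0.028401 rad = 1.63°.
λ₂ = 11.58° + 1.63° = 13.21°.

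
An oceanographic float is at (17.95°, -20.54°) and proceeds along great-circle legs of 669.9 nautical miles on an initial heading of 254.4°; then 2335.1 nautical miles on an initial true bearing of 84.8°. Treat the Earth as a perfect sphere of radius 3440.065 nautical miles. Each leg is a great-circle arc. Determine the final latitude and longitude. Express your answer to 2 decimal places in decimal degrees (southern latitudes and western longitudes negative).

latitude 14.59°, longitude 8.60°

Apply the spherical direct solution leg by leg, carrying full precision between legs.
Leg 1: from (17.95°, -20.54°), δ = 669.9/3440.065 = 0.194735 rad, θ = 254.4° → φ = 14.65°, λ = -31.65°.
Leg 2: from (14.65°, -31.65°), δ = 2335.1/3440.065 = 0.678795 rad, θ = 84.8° → φ = 14.59°, λ = 8.60°.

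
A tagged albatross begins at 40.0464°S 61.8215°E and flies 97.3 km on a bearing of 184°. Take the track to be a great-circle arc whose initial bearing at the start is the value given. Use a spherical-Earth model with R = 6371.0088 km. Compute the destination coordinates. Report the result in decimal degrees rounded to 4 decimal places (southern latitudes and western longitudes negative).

Angular distance δ = d/R = 97.3 / 6371.0088 = 0.015272 rad.
Start latitude φ₁ = -0.698942 rad; initial bearing θ = 3.211406 rad.
Destination latitude: φ₂ = arcsin( sin φ₁ cos δ + cos φ₁ sin δ cos θ ) = arcsin(-0.654995) = -40.9193°.
For the longitude increment, Δλ = atan2( sin θ sin δ cos φ₁, cos δ − sin φ₁ sin φ₂ ) = atan2(-0.000816, 0.578454) = -0.0808°.
λ₂ = λ₁ + Δλ = 61.7407°.

latitude -40.9193°, longitude 61.7407°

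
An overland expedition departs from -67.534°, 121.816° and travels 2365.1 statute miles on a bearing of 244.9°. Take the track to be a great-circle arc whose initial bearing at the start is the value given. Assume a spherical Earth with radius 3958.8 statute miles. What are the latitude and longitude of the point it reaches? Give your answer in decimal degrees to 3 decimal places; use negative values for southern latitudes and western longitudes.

δ = 2365.1/3958.8 = 0.597429 rad (34.2301°).
Converting: φ₁ = -1.178691 rad, θ = 4.274311 rad.
Applying the spherical law of cosines for sides, sin φ₂ = sin φ₁ cos δ + cos φ₁ sin δ cos θ = -0.855222, so φ₂ = -58.784°.
Then Δλ = atan2(-0.194659, 0.036468) = -1.385598 rad, from sin θ sin δ cos φ₁ over cos δ − sin φ₁ sin φ₂.
Hence λ₂ = 121.816° + -79.389° = 42.427°.

latitude -58.784°, longitude 42.427°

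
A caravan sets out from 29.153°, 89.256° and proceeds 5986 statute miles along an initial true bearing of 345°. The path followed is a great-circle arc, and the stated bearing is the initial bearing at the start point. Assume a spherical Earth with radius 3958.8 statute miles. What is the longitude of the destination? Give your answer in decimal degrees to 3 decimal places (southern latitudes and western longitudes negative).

longitude -59.052°

δ = 5986/3958.8 = 1.512074 rad (86.6355°).
Start latitude φ₁ = 0.508816 rad; initial bearing θ = 6.021386 rad.
sin φ₂ = sin φ₁ cos δ + cos φ₁ sin δ cos θ = (0.487143)(0.058688) + (0.873322)(0.998276)(0.965926) = 0.870700
φ₂ = asin(0.870700) = 1.056623 rad = 60.540°.
For the longitude increment, Δλ = atan2( sin θ sin δ cos φ₁, cos δ − sin φ₁ sin φ₂ ) = atan2(-0.225643, -0.365467) = -148.308°.
Hence λ₂ = 89.256° + -148.308° = -59.052°.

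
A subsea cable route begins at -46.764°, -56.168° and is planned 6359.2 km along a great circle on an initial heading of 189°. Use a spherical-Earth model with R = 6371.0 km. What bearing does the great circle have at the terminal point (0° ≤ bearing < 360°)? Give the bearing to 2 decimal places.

final bearing 336.44°

Angular distance δ = d/R = 6359.2 / 6371 = 0.998148 rad.
Converting: φ₁ = -0.816186 rad, θ = 3.298672 rad.
Destination latitude: φ₂ = arcsin( sin φ₁ cos δ + cos φ₁ sin δ cos θ ) = arcsin(-0.963403) = -74.451°.
For the longitude increment, Δλ = atan2( sin θ sin δ cos φ₁, cos δ − sin φ₁ sin φ₂ ) = atan2(-0.090063, -0.160016) = -150.627°.
λ₂ = -56.168° + -150.627° = -206.795°, normalized to (−180°, 180°] → 153.205°.
The forward bearing on arrival equals the back-azimuth from the destination plus 180°.
Back-azimuth from P₂ (-74.45°, 153.20°) to P₁ (-46.76°, -56.17°), with Δλ' = λ₁ − λ₂ = -209.37°: atan2( sin Δλ' cos φ₁ , cos φ₂ sin φ₁ − sin φ₂ cos φ₁ cos Δλ' ) = 156.44°.
Final bearing = (156.44° + 180°) mod 360° = 336.44°.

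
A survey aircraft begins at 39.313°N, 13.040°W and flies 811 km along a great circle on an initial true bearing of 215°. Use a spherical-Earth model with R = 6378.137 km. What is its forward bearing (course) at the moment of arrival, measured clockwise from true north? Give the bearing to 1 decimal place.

final bearing 212.0°

Angular distance δ = d/R = 811 / 6378.137 = 0.127153 rad.
Start latitude φ₁ = 0.686141 rad; initial bearing θ = 3.752458 rad.
Destination latitude: φ₂ = arcsin( sin φ₁ cos δ + cos φ₁ sin δ cos θ ) = arcsin(0.548072) = 33.235°.
Then Δλ = atan2(-0.056275, 0.644692) = -0.087070 rad, from sin θ sin δ cos φ₁ over cos δ − sin φ₁ sin φ₂.
λ₂ = λ₁ + Δλ = -18.029°.
The forward bearing on arrival equals the back-azimuth from the destination plus 180°.
Back-azimuth from P₂ (33.2°, -18.0°) to P₁ (39.3°, -13.0°), with Δλ' = λ₁ − λ₂ = 5.0°: atan2( sin Δλ' cos φ₁ , cos φ₂ sin φ₁ − sin φ₂ cos φ₁ cos Δλ' ) = 32.0°.
Final bearing = (32.0° + 180°) mod 360° = 212.0°.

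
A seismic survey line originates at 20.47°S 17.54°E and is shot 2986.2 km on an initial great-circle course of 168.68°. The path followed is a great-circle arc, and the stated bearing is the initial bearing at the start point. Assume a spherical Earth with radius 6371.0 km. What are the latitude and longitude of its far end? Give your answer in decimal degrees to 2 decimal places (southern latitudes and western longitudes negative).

latitude -46.63°, longitude 24.96°

δ = 2986.2/6371 = 0.468718 rad (26.8555°).
Start latitude φ₁ = -0.357269 rad; initial bearing θ = 2.944021 rad.
sin φ₂ = sin φ₁ cos δ + cos φ₁ sin δ cos θ = (-0.349717)(0.892148) + (0.936855)(0.451743)(-0.980546) = -0.726984
φ₂ = asin(-0.726984) = -0.813919 rad = -46.63°.
For the longitude increment, Δλ = atan2( sin θ sin δ cos φ₁, cos δ − sin φ₁ sin φ₂ ) = atan2(0.083073, 0.637910) = 7.42°.
λ₂ = 17.54° + 7.42° = 24.96°.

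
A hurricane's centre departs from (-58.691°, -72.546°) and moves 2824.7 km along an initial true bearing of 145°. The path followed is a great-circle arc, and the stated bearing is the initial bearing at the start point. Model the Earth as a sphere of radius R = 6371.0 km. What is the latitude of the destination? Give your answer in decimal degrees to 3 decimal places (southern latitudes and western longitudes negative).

The arc subtends δ = 2824.7/6371 = 0.443368 rad at the centre.
Start latitude φ₁ = -1.024351 rad; initial bearing θ = 2.530727 rad.
Applying the spherical law of cosines for sides, sin φ₂ = sin φ₁ cos δ + cos φ₁ sin δ cos θ = -0.954377, so φ₂ = -72.626°.
Then Δλ = atan2(0.127864, 0.087914) = 0.968469 rad, from sin θ sin δ cos φ₁ over cos δ − sin φ₁ sin φ₂.
λ₂ = -72.546° + 55.489° = -17.057°.

latitude -72.626°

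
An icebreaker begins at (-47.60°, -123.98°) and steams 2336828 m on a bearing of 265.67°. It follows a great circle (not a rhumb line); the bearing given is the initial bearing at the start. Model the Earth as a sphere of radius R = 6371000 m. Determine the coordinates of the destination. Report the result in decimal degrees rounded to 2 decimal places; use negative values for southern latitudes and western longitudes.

latitude -45.04°, longitude -154.38°

Angular distance δ = d/R = 2336828 / 6371000 = 0.366791 rad.
Converting: φ₁ = -0.830777 rad, θ = 4.636816 rad.
Destination latitude: φ₂ = arcsin( sin φ₁ cos δ + cos φ₁ sin δ cos θ ) = arcsin(-0.707593) = -45.04°.
Then Δλ = atan2(-0.241130, 0.410957) = -0.530621 rad, from sin θ sin δ cos φ₁ over cos δ − sin φ₁ sin φ₂.
Hence λ₂ = -123.98° + -30.40° = -154.38°.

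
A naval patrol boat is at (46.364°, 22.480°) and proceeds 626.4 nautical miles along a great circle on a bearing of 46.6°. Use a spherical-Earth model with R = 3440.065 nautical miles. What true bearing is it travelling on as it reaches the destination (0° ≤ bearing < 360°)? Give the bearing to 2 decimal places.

final bearing 56.23°

δ = 626.4/3440.065 = 0.182090 rad (10.4330°).
Converting: φ₁ = 0.809204 rad, θ = 0.813323 rad.
Applying the spherical law of cosines for sides, sin φ₂ = sin φ₁ cos δ + cos φ₁ sin δ cos θ = 0.797633, so φ₂ = 52.905°.
Δλ = atan2( sin θ sin δ cos φ₁ , cos δ − sin φ₁ sin φ₂ ) = atan2(0.090794, 0.406190) = 0.219912 rad = 12.600°.
Hence λ₂ = 22.480° + 12.600° = 35.080°.
The forward bearing on arrival equals the back-azimuth from the destination plus 180°.
Back-azimuth from P₂ (52.90°, 35.08°) to P₁ (46.36°, 22.48°), with Δλ' = λ₁ − λ₂ = -12.60°: atan2( sin Δλ' cos φ₁ , cos φ₂ sin φ₁ − sin φ₂ cos φ₁ cos Δλ' ) = 236.23°.
Final bearing = (236.23° + 180°) mod 360° = 56.23°.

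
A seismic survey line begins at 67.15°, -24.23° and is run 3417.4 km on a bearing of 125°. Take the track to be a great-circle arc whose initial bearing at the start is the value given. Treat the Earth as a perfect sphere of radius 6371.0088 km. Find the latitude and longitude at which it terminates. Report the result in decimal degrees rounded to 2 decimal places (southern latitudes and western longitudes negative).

latitude 42.71°, longitude 10.50°

The arc subtends δ = 3417.4/6371.0088 = 0.536399 rad at the centre.
With φ₁ = 67.15° = 1.171989 rad and θ = 125° = 2.181662 rad:
Destination latitude: φ₂ = arcsin( sin φ₁ cos δ + cos φ₁ sin δ cos θ ) = arcsin(0.678276) = 42.71°.
Δλ = atan2( sin θ sin δ cos φ₁ , cos δ − sin φ₁ sin φ₂ ) = atan2(0.162559, 0.234507) = 0.606145 rad = 34.73°.
λ₂ = -24.23° + 34.73° = 10.50°.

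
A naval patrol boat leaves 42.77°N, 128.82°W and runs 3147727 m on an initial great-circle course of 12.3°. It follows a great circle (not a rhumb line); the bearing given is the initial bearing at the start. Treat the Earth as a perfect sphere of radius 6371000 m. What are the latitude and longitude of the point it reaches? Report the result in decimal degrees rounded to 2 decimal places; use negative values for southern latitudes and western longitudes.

The arc subtends δ = 3147727/6371000 = 0.494071 rad at the centre.
Start latitude φ₁ = 0.746477 rad; initial bearing θ = 0.214675 rad.
Destination latitude: φ₂ = arcsin( sin φ₁ cos δ + cos φ₁ sin δ cos θ ) = arcsin(0.937971) = 69.71°.
For the longitude increment, Δλ = atan2( sin θ sin δ cos φ₁, cos δ − sin φ₁ sin φ₂ ) = atan2(0.074159, 0.243474) = 16.94°.
λ₂ = λ₁ + Δλ = -111.88°.

latitude 69.71°, longitude -111.88°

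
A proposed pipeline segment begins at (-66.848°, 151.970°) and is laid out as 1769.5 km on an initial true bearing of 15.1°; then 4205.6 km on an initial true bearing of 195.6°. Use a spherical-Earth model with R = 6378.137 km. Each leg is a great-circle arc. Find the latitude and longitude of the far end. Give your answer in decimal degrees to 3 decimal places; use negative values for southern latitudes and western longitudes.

Apply the spherical direct solution leg by leg, carrying full precision between legs.
Leg 1: from (-66.848°, 151.970°), δ = 1769.5/6378.137 = 0.277432 rad, θ = 15.1° → φ = -51.292°, λ = 158.521°.
Leg 2: from (-51.292°, 158.521°), δ = 4205.6/6378.137 = 0.659377 rad, θ = 195.6° → φ = -80.318°, λ = 80.122°.

latitude -80.318°, longitude 80.122°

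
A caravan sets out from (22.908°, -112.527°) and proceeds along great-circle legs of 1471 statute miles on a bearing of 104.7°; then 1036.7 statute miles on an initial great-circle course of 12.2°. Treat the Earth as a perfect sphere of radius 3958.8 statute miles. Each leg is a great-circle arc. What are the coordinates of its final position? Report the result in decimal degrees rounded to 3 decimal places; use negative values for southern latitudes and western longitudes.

Apply the spherical direct solution leg by leg, carrying full precision between legs.
Leg 1: from (22.908°, -112.527°), δ = 1471/3958.8 = 0.371577 rad, θ = 104.7° → φ = 16.130°, λ = -91.083°.
Leg 2: from (16.130°, -91.083°), δ = 1036.7/3958.8 = 0.261872 rad, θ = 12.2° → φ = 30.759°, λ = -87.433°.

latitude 30.759°, longitude -87.433°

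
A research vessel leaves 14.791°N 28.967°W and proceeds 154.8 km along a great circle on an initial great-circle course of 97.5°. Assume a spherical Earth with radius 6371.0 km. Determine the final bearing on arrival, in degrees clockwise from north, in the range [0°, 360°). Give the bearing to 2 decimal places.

Angular distance δ = d/R = 154.8 / 6371 = 0.024298 rad.
With φ₁ = 14.791° = 0.258152 rad and θ = 97.5° = 1.701696 rad:
Applying the spherical law of cosines for sides, sin φ₂ = sin φ₁ cos δ + cos φ₁ sin δ cos θ = 0.252152, so φ₂ = 14.605°.
Then Δλ = atan2(0.023289, 0.935332) = 0.024894 rad, from sin θ sin δ cos φ₁ over cos δ − sin φ₁ sin φ₂.
λ₂ = λ₁ + Δλ = -27.541°.
The forward bearing on arrival equals the back-azimuth from the destination plus 180°.
Back-azimuth from P₂ (14.60°, -27.54°) to P₁ (14.79°, -28.97°), with Δλ' = λ₁ − λ₂ = -1.43°: atan2( sin Δλ' cos φ₁ , cos φ₂ sin φ₁ − sin φ₂ cos φ₁ cos Δλ' ) = 277.86°.
Final bearing = (277.86° + 180°) mod 360° = 97.86°.

final bearing 97.86°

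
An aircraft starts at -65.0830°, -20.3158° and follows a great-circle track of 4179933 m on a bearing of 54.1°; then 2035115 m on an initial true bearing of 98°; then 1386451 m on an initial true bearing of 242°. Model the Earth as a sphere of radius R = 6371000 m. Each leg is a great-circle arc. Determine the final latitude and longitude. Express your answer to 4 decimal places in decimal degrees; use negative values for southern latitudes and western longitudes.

latitude -40.1299°, longitude 24.4849°

Apply the spherical direct solution leg by leg, carrying full precision between legs.
Leg 1: from (-65.0830°, -20.3158°), δ = 4179933/6371000 = 0.656087 rad, θ = 54.1° → φ = -34.6059°, λ = 16.5798°.
Leg 2: from (-34.6059°, 16.5798°), δ = 2035115/6371000 = 0.319434 rad, θ = 98° → φ = -35.1116°, λ = 38.9227°.
Leg 3: from (-35.1116°, 38.9227°), δ = 1386451/6371000 = 0.217619 rad, θ = 242° → φ = -40.1299°, λ = 24.4849°.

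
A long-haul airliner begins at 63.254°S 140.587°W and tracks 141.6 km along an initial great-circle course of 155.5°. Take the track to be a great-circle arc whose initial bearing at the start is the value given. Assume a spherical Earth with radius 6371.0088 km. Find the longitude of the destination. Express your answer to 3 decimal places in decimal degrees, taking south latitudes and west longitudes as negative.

longitude -139.364°

Angular distance δ = d/R = 141.6 / 6371.0088 = 0.022226 rad.
Converting: φ₁ = -1.103991 rad, θ = 2.713987 rad.
sin φ₂ = sin φ₁ cos δ + cos φ₁ sin δ cos θ = (-0.893010)(0.999753) + (0.450036)(0.022224)(-0.909961) = -0.901891
φ₂ = asin(-0.901891) = -1.124127 rad = -64.408°.
Then Δλ = atan2(0.004148, 0.194355) = 0.021337 rad, from sin θ sin δ cos φ₁ over cos δ − sin φ₁ sin φ₂.
Hence λ₂ = -140.587° + 1.223° = -139.364°.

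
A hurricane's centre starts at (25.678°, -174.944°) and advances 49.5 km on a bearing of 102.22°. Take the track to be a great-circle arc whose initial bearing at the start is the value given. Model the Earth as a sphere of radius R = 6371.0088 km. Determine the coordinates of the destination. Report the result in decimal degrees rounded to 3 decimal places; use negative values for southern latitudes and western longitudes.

latitude 25.583°, longitude -174.462°

δ = 49.5/6371.0088 = 0.007770 rad (0.4452°).
With φ₁ = 25.678° = 0.448166 rad and θ = 102.22° = 1.784076 rad:
Destination latitude: φ₂ = arcsin( sin φ₁ cos δ + cos φ₁ sin δ cos θ ) = arcsin(0.431818) = 25.583°.
Δλ = atan2( sin θ sin δ cos φ₁ , cos δ − sin φ₁ sin φ₂ ) = atan2(0.006844, 0.812857) = 0.008419 rad = 0.482°.
Hence λ₂ = -174.944° + 0.482° = -174.462°.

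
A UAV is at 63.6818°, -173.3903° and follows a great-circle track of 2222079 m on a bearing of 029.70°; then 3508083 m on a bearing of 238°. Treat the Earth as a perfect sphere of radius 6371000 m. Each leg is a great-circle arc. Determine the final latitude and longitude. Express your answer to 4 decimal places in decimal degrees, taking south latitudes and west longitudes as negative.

latitude 50.1032°, longitude -168.8086°

Apply the spherical direct solution leg by leg, carrying full precision between legs.
Leg 1: from (63.6818°, -173.3903°), δ = 2222079/6371000 = 0.348780 rad, θ = 29.7° → φ = 76.9035°, λ = -125.0362°.
Leg 2: from (76.9035°, -125.0362°), δ = 3508083/6371000 = 0.550633 rad, θ = 238° → φ = 50.1032°, λ = -168.8086°.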